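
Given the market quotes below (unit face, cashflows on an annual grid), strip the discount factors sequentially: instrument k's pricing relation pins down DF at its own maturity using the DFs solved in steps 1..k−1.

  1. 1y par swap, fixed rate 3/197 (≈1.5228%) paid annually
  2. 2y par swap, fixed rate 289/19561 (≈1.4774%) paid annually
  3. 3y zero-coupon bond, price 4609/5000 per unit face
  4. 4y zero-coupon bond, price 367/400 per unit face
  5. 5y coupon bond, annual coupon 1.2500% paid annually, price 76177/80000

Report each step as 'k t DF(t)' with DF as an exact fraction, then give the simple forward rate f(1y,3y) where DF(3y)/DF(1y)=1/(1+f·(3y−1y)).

step 1 [1y] swap r/1=3/197: DF=(1 − 3/197·(0))/(1+3/197) = 197/200 ≈ 0.985000
step 2 [2y] swap r/1=289/19561: DF=(1 − 289/19561·(0.985000))/(1+289/19561) = 9711/10000 ≈ 0.971100
step 3 [3y] zero: DF = P = 4609/5000 ≈ 0.921800
step 4 [4y] zero: DF = P = 367/400 ≈ 0.917500
step 5 [5y] bond c/1=1/80: DF=(76177/80000 − 1/80·(0.985000+0.971100+0.921800+0.917500))/(1+1/80) = 1117/1250 ≈ 0.893600

1 1 197/200
2 2 9711/10000
3 3 4609/5000
4 4 367/400
5 5 1117/1250
f(1y,3y) = ((197/200)/(4609/5000) − 1)/(2) = 158/4609 ≈ 3.4281%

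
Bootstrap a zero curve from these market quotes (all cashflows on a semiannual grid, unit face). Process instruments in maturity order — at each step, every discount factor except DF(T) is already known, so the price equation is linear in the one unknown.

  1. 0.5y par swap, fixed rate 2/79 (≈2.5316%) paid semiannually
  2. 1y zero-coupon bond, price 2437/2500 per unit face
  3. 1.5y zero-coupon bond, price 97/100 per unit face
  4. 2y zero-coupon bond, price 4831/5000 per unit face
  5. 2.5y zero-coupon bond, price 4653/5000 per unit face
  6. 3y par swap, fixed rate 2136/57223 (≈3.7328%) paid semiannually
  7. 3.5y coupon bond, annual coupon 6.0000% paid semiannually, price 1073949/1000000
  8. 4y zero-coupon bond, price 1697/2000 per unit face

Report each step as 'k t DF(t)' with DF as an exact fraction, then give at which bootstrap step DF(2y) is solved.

step 1 [0.5y] swap r/2=1/79: DF=(1 − 1/79·(0))/(1+1/79) = 79/80 ≈ 0.987500
step 2 [1y] zero: DF = P = 2437/2500 ≈ 0.974800
step 3 [1.5y] zero: DF = P = 97/100 ≈ 0.970000
step 4 [2y] zero: DF = P = 4831/5000 ≈ 0.966200
step 5 [2.5y] zero: DF = P = 4653/5000 ≈ 0.930600
step 6 [3y] swap r/2=1068/57223: DF=(1 − 1068/57223·(0.987500+0.974800+0.970000+0.966200+0.930600))/(1+1068/57223) = 2233/2500 ≈ 0.893200
step 7 [3.5y] bond c/2=3/100: DF=(1073949/1000000 − 3/100·(0.987500+0.974800+0.970000+0.966200+0.930600+0.893200))/(1+3/100) = 219/250 ≈ 0.876000
step 8 [4y] zero: DF = P = 1697/2000 ≈ 0.848500

1 1/2 79/80
2 1 2437/2500
3 3/2 97/100
4 2 4831/5000
5 5/2 4653/5000
6 3 2233/2500
7 7/2 219/250
8 4 1697/2000
DF(2y) is solved at step 4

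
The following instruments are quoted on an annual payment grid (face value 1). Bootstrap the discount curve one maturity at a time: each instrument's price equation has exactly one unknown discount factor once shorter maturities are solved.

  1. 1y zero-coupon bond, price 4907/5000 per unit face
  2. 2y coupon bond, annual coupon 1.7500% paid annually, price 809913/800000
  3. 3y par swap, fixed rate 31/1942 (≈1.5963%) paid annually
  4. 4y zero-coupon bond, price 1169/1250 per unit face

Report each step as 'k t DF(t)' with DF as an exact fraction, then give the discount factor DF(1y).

1 1 4907/5000
2 2 9781/10000
3 3 1907/2000
4 4 1169/1250
DF(1y) = 4907/5000 ≈ 0.981400

step 1 [1y] zero: DF = P = 4907/5000 ≈ 0.981400
step 2 [2y] bond c/1=7/400: DF=(809913/800000 − 7/400·(0.981400))/(1+7/400) = 9781/10000 ≈ 0.978100
step 3 [3y] swap r/1=31/1942: DF=(1 − 31/1942·(0.981400+0.978100))/(1+31/1942) = 1907/2000 ≈ 0.953500
step 4 [4y] zero: DF = P = 1169/1250 ≈ 0.935200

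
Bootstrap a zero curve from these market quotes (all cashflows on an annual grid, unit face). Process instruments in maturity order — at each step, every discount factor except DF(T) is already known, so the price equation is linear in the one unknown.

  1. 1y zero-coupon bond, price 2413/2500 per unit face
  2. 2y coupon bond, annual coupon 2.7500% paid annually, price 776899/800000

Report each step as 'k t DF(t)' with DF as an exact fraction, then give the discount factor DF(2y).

step 1 [1y] zero: DF = P = 2413/2500 ≈ 0.965200
step 2 [2y] bond c/1=11/400: DF=(776899/800000 − 11/400·(0.965200))/(1+11/400) = 9193/10000 ≈ 0.919300

1 1 2413/2500
2 2 9193/10000
DF(2y) = 9193/10000 ≈ 0.919300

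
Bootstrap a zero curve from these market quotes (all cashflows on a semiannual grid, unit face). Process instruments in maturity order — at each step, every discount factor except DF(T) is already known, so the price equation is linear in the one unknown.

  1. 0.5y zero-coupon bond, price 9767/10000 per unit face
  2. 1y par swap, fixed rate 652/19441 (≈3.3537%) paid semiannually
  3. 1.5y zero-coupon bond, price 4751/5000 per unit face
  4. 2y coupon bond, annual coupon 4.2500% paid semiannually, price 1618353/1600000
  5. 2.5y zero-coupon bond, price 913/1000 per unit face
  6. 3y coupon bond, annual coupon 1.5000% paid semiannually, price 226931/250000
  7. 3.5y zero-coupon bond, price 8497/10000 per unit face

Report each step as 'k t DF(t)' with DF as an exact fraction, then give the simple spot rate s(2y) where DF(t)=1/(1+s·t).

1 1/2 9767/10000
2 1 4837/5000
3 3/2 4751/5000
4 2 4651/5000
5 5/2 913/1000
6 3 8657/10000
7 7/2 8497/10000
s(2y) = (1/(4651/5000) − 1)/(2) = 349/9302 ≈ 3.7519%

step 1 [0.5y] zero: DF = P = 9767/10000 ≈ 0.976700
step 2 [1y] swap r/2=326/19441: DF=(1 − 326/19441·(0.976700))/(1+326/19441) = 4837/5000 ≈ 0.967400
step 3 [1.5y] zero: DF = P = 4751/5000 ≈ 0.950200
step 4 [2y] bond c/2=17/800: DF=(1618353/1600000 − 17/800·(0.976700+0.967400+0.950200))/(1+17/800) = 4651/5000 ≈ 0.930200
step 5 [2.5y] zero: DF = P = 913/1000 ≈ 0.913000
step 6 [3y] bond c/2=3/400: DF=(226931/250000 − 3/400·(0.976700+0.967400+0.950200+0.930200+0.913000))/(1+3/400) = 8657/10000 ≈ 0.865700
step 7 [3.5y] zero: DF = P = 8497/10000 ≈ 0.849700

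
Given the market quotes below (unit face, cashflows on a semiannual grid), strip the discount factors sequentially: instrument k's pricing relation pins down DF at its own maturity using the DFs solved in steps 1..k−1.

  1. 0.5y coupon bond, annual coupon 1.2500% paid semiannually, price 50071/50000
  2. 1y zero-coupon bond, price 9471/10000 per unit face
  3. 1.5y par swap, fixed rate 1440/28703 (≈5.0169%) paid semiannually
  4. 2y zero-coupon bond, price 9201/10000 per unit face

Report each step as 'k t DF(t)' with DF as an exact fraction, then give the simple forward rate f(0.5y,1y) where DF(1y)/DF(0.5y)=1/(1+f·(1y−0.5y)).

1 1/2 622/625
2 1 9471/10000
3 3/2 116/125
4 2 9201/10000
f(0.5y,1y) = ((622/625)/(9471/10000) − 1)/(1/2) = 962/9471 ≈ 10.1573%

step 1 [0.5y] bond c/2=1/160: DF=(50071/50000 − 1/160·(0))/(1+1/160) = 622/625 ≈ 0.995200
step 2 [1y] zero: DF = P = 9471/10000 ≈ 0.947100
step 3 [1.5y] swap r/2=720/28703: DF=(1 − 720/28703·(0.995200+0.947100))/(1+720/28703) = 116/125 ≈ 0.928000
step 4 [2y] zero: DF = P = 9201/10000 ≈ 0.920100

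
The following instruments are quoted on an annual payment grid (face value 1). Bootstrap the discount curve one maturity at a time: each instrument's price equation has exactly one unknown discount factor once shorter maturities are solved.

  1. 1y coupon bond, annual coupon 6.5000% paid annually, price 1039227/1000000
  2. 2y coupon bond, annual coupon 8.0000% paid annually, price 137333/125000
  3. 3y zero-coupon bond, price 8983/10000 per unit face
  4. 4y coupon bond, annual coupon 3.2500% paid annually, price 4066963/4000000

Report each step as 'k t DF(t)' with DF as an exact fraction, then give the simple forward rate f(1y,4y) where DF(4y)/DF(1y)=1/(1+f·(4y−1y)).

1 1 4879/5000
2 2 189/200
3 3 8983/10000
4 4 112/125
f(1y,4y) = ((4879/5000)/(112/125) − 1)/(3) = 19/640 ≈ 2.9688%

step 1 [1y] bond c/1=13/200: DF=(1039227/1000000 − 13/200·(0))/(1+13/200) = 4879/5000 ≈ 0.975800
step 2 [2y] bond c/1=2/25: DF=(137333/125000 − 2/25·(0.975800))/(1+2/25) = 189/200 ≈ 0.945000
step 3 [3y] zero: DF = P = 8983/10000 ≈ 0.898300
step 4 [4y] bond c/1=13/400: DF=(4066963/4000000 − 13/400·(0.975800+0.945000+0.898300))/(1+13/400) = 112/125 ≈ 0.896000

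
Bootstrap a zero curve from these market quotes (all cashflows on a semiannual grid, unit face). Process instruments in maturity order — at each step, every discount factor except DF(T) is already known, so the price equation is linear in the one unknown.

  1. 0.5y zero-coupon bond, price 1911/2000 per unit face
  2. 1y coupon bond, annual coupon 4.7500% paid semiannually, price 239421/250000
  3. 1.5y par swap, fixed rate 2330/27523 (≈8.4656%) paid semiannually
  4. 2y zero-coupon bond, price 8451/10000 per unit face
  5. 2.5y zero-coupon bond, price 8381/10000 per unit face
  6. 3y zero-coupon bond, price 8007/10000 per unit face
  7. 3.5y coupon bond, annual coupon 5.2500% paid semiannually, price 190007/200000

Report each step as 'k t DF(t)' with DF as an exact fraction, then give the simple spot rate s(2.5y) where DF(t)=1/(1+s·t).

1 1/2 1911/2000
2 1 9133/10000
3 3/2 1767/2000
4 2 8451/10000
5 5/2 8381/10000
6 3 8007/10000
7 7/2 3959/5000
s(2.5y) = (1/(8381/10000) − 1)/(5/2) = 3238/41905 ≈ 7.7270%

step 1 [0.5y] zero: DF = P = 1911/2000 ≈ 0.955500
step 2 [1y] bond c/2=19/800: DF=(239421/250000 − 19/800·(0.955500))/(1+19/800) = 9133/10000 ≈ 0.913300
step 3 [1.5y] swap r/2=1165/27523: DF=(1 − 1165/27523·(0.955500+0.913300))/(1+1165/27523) = 1767/2000 ≈ 0.883500
step 4 [2y] zero: DF = P = 8451/10000 ≈ 0.845100
step 5 [2.5y] zero: DF = P = 8381/10000 ≈ 0.838100
step 6 [3y] zero: DF = P = 8007/10000 ≈ 0.800700
step 7 [3.5y] bond c/2=21/800: DF=(190007/200000 − 21/800·(0.955500+0.913300+0.883500+0.845100+0.838100+0.800700))/(1+21/800) = 3959/5000 ≈ 0.791800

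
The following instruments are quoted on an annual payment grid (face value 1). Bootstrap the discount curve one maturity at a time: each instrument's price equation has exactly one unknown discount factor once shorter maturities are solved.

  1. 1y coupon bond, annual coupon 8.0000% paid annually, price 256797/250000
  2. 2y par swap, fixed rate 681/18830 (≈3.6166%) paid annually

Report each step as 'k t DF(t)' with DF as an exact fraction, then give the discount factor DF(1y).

step 1 [1y] bond c/1=2/25: DF=(256797/250000 − 2/25·(0))/(1+2/25) = 9511/10000 ≈ 0.951100
step 2 [2y] swap r/1=681/18830: DF=(1 − 681/18830·(0.951100))/(1+681/18830) = 9319/10000 ≈ 0.931900

1 1 9511/10000
2 2 9319/10000
DF(1y) = 9511/10000 ≈ 0.951100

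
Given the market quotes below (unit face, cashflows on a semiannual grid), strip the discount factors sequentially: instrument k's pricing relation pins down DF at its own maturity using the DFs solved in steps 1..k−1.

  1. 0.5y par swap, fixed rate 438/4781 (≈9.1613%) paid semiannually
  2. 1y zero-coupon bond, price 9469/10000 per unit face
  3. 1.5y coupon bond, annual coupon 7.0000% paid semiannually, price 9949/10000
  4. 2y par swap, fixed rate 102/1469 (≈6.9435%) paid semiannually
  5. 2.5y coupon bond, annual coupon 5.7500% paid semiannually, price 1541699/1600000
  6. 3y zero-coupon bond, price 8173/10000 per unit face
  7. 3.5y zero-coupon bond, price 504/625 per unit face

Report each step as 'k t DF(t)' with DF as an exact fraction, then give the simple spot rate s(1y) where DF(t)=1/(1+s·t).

1 1/2 4781/5000
2 1 9469/10000
3 3/2 8969/10000
4 2 349/400
5 5/2 417/500
6 3 8173/10000
7 7/2 504/625
s(1y) = (1/(9469/10000) − 1)/(1) = 531/9469 ≈ 5.6078%

step 1 [0.5y] swap r/2=219/4781: DF=(1 − 219/4781·(0))/(1+219/4781) = 4781/5000 ≈ 0.956200
step 2 [1y] zero: DF = P = 9469/10000 ≈ 0.946900
step 3 [1.5y] bond c/2=7/200: DF=(9949/10000 − 7/200·(0.956200+0.946900))/(1+7/200) = 8969/10000 ≈ 0.896900
step 4 [2y] swap r/2=51/1469: DF=(1 − 51/1469·(0.956200+0.946900+0.896900))/(1+51/1469) = 349/400 ≈ 0.872500
step 5 [2.5y] bond c/2=23/800: DF=(1541699/1600000 − 23/800·(0.956200+0.946900+0.896900+0.872500))/(1+23/800) = 417/500 ≈ 0.834000
step 6 [3y] zero: DF = P = 8173/10000 ≈ 0.817300
step 7 [3.5y] zero: DF = P = 504/625 ≈ 0.806400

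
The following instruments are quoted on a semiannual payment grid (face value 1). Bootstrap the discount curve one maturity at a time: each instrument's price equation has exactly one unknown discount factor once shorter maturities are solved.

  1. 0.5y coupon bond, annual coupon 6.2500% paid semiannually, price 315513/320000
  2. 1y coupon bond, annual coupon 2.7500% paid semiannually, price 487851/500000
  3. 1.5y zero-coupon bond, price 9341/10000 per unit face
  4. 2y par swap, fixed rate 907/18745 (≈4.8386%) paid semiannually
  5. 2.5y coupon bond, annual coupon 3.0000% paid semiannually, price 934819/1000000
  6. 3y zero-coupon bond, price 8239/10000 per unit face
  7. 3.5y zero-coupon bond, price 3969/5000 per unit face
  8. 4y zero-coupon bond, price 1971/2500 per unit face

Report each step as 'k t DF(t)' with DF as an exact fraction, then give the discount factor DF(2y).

1 1/2 9561/10000
2 1 1899/2000
3 3/2 9341/10000
4 2 9093/10000
5 5/2 541/625
6 3 8239/10000
7 7/2 3969/5000
8 4 1971/2500
DF(2y) = 9093/10000 ≈ 0.909300

step 1 [0.5y] bond c/2=1/32: DF=(315513/320000 − 1/32·(0))/(1+1/32) = 9561/10000 ≈ 0.956100
step 2 [1y] bond c/2=11/800: DF=(487851/500000 − 11/800·(0.956100))/(1+11/800) = 1899/2000 ≈ 0.949500
step 3 [1.5y] zero: DF = P = 9341/10000 ≈ 0.934100
step 4 [2y] swap r/2=907/37490: DF=(1 − 907/37490·(0.956100+0.949500+0.934100))/(1+907/37490) = 9093/10000 ≈ 0.909300
step 5 [2.5y] bond c/2=3/200: DF=(934819/1000000 − 3/200·(0.956100+0.949500+0.934100+0.909300))/(1+3/200) = 541/625 ≈ 0.865600
step 6 [3y] zero: DF = P = 8239/10000 ≈ 0.823900
step 7 [3.5y] zero: DF = P = 3969/5000 ≈ 0.793800
step 8 [4y] zero: DF = P = 1971/2500 ≈ 0.788400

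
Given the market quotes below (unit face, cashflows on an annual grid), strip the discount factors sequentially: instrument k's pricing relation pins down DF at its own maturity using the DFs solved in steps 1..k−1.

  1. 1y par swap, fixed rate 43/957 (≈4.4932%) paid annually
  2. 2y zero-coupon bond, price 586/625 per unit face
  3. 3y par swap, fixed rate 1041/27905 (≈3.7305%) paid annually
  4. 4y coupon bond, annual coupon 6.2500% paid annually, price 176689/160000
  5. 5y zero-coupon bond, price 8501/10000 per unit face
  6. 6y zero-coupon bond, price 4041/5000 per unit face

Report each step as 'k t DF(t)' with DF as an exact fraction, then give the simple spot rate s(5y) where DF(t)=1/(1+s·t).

step 1 [1y] swap r/1=43/957: DF=(1 − 43/957·(0))/(1+43/957) = 957/1000 ≈ 0.957000
step 2 [2y] zero: DF = P = 586/625 ≈ 0.937600
step 3 [3y] swap r/1=1041/27905: DF=(1 − 1041/27905·(0.957000+0.937600))/(1+1041/27905) = 8959/10000 ≈ 0.895900
step 4 [4y] bond c/1=1/16: DF=(176689/160000 − 1/16·(0.957000+0.937600+0.895900))/(1+1/16) = 547/625 ≈ 0.875200
step 5 [5y] zero: DF = P = 8501/10000 ≈ 0.850100
step 6 [6y] zero: DF = P = 4041/5000 ≈ 0.808200

1 1 957/1000
2 2 586/625
3 3 8959/10000
4 4 547/625
5 5 8501/10000
6 6 4041/5000
s(5y) = (1/(8501/10000) − 1)/(5) = 1499/42505 ≈ 3.5266%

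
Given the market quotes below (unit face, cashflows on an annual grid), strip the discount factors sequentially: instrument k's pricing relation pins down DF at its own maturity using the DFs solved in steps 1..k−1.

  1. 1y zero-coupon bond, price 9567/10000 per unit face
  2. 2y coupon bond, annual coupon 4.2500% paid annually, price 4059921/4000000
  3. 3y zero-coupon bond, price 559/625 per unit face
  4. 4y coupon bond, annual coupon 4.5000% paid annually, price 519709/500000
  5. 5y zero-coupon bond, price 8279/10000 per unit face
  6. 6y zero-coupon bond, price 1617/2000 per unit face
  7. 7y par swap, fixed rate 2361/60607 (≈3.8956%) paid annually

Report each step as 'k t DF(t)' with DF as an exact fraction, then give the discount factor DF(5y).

1 1 9567/10000
2 2 4673/5000
3 3 559/625
4 4 8747/10000
5 5 8279/10000
6 6 1617/2000
7 7 7639/10000
DF(5y) = 8279/10000 ≈ 0.827900

step 1 [1y] zero: DF = P = 9567/10000 ≈ 0.956700
step 2 [2y] bond c/1=17/400: DF=(4059921/4000000 − 17/400·(0.956700))/(1+17/400) = 4673/5000 ≈ 0.934600
step 3 [3y] zero: DF = P = 559/625 ≈ 0.894400
step 4 [4y] bond c/1=9/200: DF=(519709/500000 − 9/200·(0.956700+0.934600+0.894400))/(1+9/200) = 8747/10000 ≈ 0.874700
step 5 [5y] zero: DF = P = 8279/10000 ≈ 0.827900
step 6 [6y] zero: DF = P = 1617/2000 ≈ 0.808500
step 7 [7y] swap r/1=2361/60607: DF=(1 − 2361/60607·(0.956700+0.934600+0.894400+0.874700+0.827900+0.808500))/(1+2361/60607) = 7639/10000 ≈ 0.763900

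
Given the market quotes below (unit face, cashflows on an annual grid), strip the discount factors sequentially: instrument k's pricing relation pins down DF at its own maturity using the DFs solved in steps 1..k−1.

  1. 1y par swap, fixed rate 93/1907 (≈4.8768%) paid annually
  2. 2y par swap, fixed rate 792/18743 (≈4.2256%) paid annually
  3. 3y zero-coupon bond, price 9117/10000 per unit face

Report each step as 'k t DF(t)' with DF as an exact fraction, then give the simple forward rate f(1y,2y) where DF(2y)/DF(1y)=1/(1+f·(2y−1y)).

1 1 1907/2000
2 2 1151/1250
3 3 9117/10000
f(1y,2y) = ((1907/2000)/(1151/1250) − 1)/(1) = 327/9208 ≈ 3.5513%

step 1 [1y] swap r/1=93/1907: DF=(1 − 93/1907·(0))/(1+93/1907) = 1907/2000 ≈ 0.953500
step 2 [2y] swap r/1=792/18743: DF=(1 − 792/18743·(0.953500))/(1+792/18743) = 1151/1250 ≈ 0.920800
step 3 [3y] zero: DF = P = 9117/10000 ≈ 0.911700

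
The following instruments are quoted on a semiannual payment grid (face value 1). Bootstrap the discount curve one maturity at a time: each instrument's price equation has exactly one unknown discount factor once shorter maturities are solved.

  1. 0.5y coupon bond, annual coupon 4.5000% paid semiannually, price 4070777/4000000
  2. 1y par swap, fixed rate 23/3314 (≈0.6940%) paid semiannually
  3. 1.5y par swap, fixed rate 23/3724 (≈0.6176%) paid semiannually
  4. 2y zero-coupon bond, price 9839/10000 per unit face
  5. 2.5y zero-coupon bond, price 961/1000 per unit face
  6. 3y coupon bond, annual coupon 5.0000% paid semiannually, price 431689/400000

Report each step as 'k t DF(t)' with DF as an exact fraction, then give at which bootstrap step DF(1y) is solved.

1 1/2 9953/10000
2 1 9931/10000
3 3/2 2477/2500
4 2 9839/10000
5 5/2 961/1000
6 3 583/625
DF(1y) is solved at step 2

step 1 [0.5y] bond c/2=9/400: DF=(4070777/4000000 − 9/400·(0))/(1+9/400) = 9953/10000 ≈ 0.995300
step 2 [1y] swap r/2=23/6628: DF=(1 − 23/6628·(0.995300))/(1+23/6628) = 9931/10000 ≈ 0.993100
step 3 [1.5y] swap r/2=23/7448: DF=(1 − 23/7448·(0.995300+0.993100))/(1+23/7448) = 2477/2500 ≈ 0.990800
step 4 [2y] zero: DF = P = 9839/10000 ≈ 0.983900
step 5 [2.5y] zero: DF = P = 961/1000 ≈ 0.961000
step 6 [3y] bond c/2=1/40: DF=(431689/400000 − 1/40·(0.995300+0.993100+0.990800+0.983900+0.961000))/(1+1/40) = 583/625 ≈ 0.932800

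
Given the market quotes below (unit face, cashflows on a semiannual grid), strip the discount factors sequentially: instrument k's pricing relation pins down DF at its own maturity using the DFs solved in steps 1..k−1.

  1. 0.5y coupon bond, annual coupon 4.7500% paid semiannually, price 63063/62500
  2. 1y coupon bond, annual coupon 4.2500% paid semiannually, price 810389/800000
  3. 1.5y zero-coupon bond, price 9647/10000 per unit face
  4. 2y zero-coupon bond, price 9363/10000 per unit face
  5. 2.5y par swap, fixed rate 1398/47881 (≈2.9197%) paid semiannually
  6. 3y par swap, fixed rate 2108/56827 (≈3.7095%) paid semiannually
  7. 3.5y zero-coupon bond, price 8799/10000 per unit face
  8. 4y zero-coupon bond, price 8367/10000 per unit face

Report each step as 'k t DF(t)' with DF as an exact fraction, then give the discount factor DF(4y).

step 1 [0.5y] bond c/2=19/800: DF=(63063/62500 − 19/800·(0))/(1+19/800) = 616/625 ≈ 0.985600
step 2 [1y] bond c/2=17/800: DF=(810389/800000 − 17/800·(0.985600))/(1+17/800) = 4857/5000 ≈ 0.971400
step 3 [1.5y] zero: DF = P = 9647/10000 ≈ 0.964700
step 4 [2y] zero: DF = P = 9363/10000 ≈ 0.936300
step 5 [2.5y] swap r/2=699/47881: DF=(1 − 699/47881·(0.985600+0.971400+0.964700+0.936300))/(1+699/47881) = 9301/10000 ≈ 0.930100
step 6 [3y] swap r/2=1054/56827: DF=(1 − 1054/56827·(0.985600+0.971400+0.964700+0.936300+0.930100))/(1+1054/56827) = 4473/5000 ≈ 0.894600
step 7 [3.5y] zero: DF = P = 8799/10000 ≈ 0.879900
step 8 [4y] zero: DF = P = 8367/10000 ≈ 0.836700

1 1/2 616/625
2 1 4857/5000
3 3/2 9647/10000
4 2 9363/10000
5 5/2 9301/10000
6 3 4473/5000
7 7/2 8799/10000
8 4 8367/10000
DF(4y) = 8367/10000 ≈ 0.836700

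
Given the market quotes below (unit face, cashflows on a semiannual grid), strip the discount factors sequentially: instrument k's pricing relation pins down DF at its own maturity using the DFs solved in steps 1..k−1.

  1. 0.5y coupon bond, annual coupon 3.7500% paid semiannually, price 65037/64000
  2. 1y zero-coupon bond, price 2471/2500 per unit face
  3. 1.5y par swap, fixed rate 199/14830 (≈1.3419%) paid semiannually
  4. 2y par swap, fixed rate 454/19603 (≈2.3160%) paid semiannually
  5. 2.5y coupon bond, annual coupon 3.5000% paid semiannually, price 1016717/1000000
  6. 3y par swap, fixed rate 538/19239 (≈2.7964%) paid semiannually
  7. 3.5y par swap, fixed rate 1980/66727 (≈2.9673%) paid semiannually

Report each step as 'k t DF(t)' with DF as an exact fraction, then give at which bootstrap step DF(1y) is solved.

step 1 [0.5y] bond c/2=3/160: DF=(65037/64000 − 3/160·(0))/(1+3/160) = 399/400 ≈ 0.997500
step 2 [1y] zero: DF = P = 2471/2500 ≈ 0.988400
step 3 [1.5y] swap r/2=199/29660: DF=(1 − 199/29660·(0.997500+0.988400))/(1+199/29660) = 9801/10000 ≈ 0.980100
step 4 [2y] swap r/2=227/19603: DF=(1 − 227/19603·(0.997500+0.988400+0.980100))/(1+227/19603) = 4773/5000 ≈ 0.954600
step 5 [2.5y] bond c/2=7/400: DF=(1016717/1000000 − 7/400·(0.997500+0.988400+0.980100+0.954600))/(1+7/400) = 4659/5000 ≈ 0.931800
step 6 [3y] swap r/2=269/19239: DF=(1 − 269/19239·(0.997500+0.988400+0.980100+0.954600+0.931800))/(1+269/19239) = 9193/10000 ≈ 0.919300
step 7 [3.5y] swap r/2=990/66727: DF=(1 − 990/66727·(0.997500+0.988400+0.980100+0.954600+0.931800+0.919300))/(1+990/66727) = 901/1000 ≈ 0.901000

1 1/2 399/400
2 1 2471/2500
3 3/2 9801/10000
4 2 4773/5000
5 5/2 4659/5000
6 3 9193/10000
7 7/2 901/1000
DF(1y) is solved at step 2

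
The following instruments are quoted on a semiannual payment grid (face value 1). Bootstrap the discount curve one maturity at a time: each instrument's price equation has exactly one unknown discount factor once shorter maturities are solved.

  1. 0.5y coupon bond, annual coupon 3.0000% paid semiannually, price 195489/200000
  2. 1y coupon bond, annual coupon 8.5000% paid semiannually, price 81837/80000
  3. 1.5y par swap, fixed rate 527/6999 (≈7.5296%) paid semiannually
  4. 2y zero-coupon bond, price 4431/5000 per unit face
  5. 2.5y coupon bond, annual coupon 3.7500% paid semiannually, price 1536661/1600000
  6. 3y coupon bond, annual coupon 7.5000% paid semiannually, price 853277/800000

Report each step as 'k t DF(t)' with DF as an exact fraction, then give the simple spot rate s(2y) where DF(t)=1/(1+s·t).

1 1/2 963/1000
2 1 471/500
3 3/2 4473/5000
4 2 4431/5000
5 5/2 8749/10000
6 3 1079/1250
s(2y) = (1/(4431/5000) − 1)/(2) = 569/8862 ≈ 6.4207%

step 1 [0.5y] bond c/2=3/200: DF=(195489/200000 − 3/200·(0))/(1+3/200) = 963/1000 ≈ 0.963000
step 2 [1y] bond c/2=17/400: DF=(81837/80000 − 17/400·(0.963000))/(1+17/400) = 471/500 ≈ 0.942000
step 3 [1.5y] swap r/2=527/13998: DF=(1 − 527/13998·(0.963000+0.942000))/(1+527/13998) = 4473/5000 ≈ 0.894600
step 4 [2y] zero: DF = P = 4431/5000 ≈ 0.886200
step 5 [2.5y] bond c/2=3/160: DF=(1536661/1600000 − 3/160·(0.963000+0.942000+0.894600+0.886200))/(1+3/160) = 8749/10000 ≈ 0.874900
step 6 [3y] bond c/2=3/80: DF=(853277/800000 − 3/80·(0.963000+0.942000+0.894600+0.886200+0.874900))/(1+3/80) = 1079/1250 ≈ 0.863200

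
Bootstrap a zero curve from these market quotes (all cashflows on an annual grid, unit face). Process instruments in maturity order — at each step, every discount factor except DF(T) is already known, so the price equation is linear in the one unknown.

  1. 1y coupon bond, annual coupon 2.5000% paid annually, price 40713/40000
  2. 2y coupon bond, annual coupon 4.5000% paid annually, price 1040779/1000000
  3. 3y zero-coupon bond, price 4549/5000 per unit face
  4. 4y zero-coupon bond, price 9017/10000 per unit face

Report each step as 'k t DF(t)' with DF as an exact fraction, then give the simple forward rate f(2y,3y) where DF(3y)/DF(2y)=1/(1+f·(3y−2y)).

1 1 993/1000
2 2 2383/2500
3 3 4549/5000
4 4 9017/10000
f(2y,3y) = ((2383/2500)/(4549/5000) − 1)/(1) = 217/4549 ≈ 4.7703%

step 1 [1y] bond c/1=1/40: DF=(40713/40000 − 1/40·(0))/(1+1/40) = 993/1000 ≈ 0.993000
step 2 [2y] bond c/1=9/200: DF=(1040779/1000000 − 9/200·(0.993000))/(1+9/200) = 2383/2500 ≈ 0.953200
step 3 [3y] zero: DF = P = 4549/5000 ≈ 0.909800
step 4 [4y] zero: DF = P = 9017/10000 ≈ 0.901700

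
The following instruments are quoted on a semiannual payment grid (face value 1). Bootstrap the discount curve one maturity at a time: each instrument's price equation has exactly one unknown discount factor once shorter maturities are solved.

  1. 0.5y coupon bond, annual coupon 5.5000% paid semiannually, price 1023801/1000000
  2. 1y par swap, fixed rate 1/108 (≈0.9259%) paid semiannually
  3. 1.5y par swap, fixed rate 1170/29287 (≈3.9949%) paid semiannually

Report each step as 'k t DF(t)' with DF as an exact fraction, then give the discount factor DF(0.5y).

1 1/2 2491/2500
2 1 2477/2500
3 3/2 1883/2000
DF(0.5y) = 2491/2500 ≈ 0.996400

step 1 [0.5y] bond c/2=11/400: DF=(1023801/1000000 − 11/400·(0))/(1+11/400) = 2491/2500 ≈ 0.996400
step 2 [1y] swap r/2=1/216: DF=(1 − 1/216·(0.996400))/(1+1/216) = 2477/2500 ≈ 0.990800
step 3 [1.5y] swap r/2=585/29287: DF=(1 − 585/29287·(0.996400+0.990800))/(1+585/29287) = 1883/2000 ≈ 0.941500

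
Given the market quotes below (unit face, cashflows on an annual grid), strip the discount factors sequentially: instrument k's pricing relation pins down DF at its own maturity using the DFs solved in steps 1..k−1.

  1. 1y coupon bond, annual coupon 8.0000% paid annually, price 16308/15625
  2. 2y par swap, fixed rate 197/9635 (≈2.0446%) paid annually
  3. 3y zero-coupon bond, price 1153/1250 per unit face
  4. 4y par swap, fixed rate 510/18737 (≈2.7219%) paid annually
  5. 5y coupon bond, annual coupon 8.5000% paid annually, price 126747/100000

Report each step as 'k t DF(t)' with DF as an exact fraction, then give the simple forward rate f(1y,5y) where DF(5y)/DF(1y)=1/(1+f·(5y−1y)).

step 1 [1y] bond c/1=2/25: DF=(16308/15625 − 2/25·(0))/(1+2/25) = 604/625 ≈ 0.966400
step 2 [2y] swap r/1=197/9635: DF=(1 − 197/9635·(0.966400))/(1+197/9635) = 4803/5000 ≈ 0.960600
step 3 [3y] zero: DF = P = 1153/1250 ≈ 0.922400
step 4 [4y] swap r/1=510/18737: DF=(1 − 510/18737·(0.966400+0.960600+0.922400))/(1+510/18737) = 449/500 ≈ 0.898000
step 5 [5y] bond c/1=17/200: DF=(126747/100000 − 17/200·(0.966400+0.960600+0.922400+0.898000))/(1+17/200) = 4373/5000 ≈ 0.874600

1 1 604/625
2 2 4803/5000
3 3 1153/1250
4 4 449/500
5 5 4373/5000
f(1y,5y) = ((604/625)/(4373/5000) − 1)/(4) = 459/17492 ≈ 2.6241%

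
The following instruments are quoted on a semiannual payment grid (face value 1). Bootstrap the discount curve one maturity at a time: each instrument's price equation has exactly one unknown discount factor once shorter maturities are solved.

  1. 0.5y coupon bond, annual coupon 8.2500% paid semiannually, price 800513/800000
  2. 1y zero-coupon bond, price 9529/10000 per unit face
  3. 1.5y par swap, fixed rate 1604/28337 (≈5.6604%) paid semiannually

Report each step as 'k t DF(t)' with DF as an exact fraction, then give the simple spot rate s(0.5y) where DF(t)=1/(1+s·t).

1 1/2 961/1000
2 1 9529/10000
3 3/2 4599/5000
s(0.5y) = (1/(961/1000) − 1)/(1/2) = 78/961 ≈ 8.1165%

step 1 [0.5y] bond c/2=33/800: DF=(800513/800000 − 33/800·(0))/(1+33/800) = 961/1000 ≈ 0.961000
step 2 [1y] zero: DF = P = 9529/10000 ≈ 0.952900
step 3 [1.5y] swap r/2=802/28337: DF=(1 − 802/28337·(0.961000+0.952900))/(1+802/28337) = 4599/5000 ≈ 0.919800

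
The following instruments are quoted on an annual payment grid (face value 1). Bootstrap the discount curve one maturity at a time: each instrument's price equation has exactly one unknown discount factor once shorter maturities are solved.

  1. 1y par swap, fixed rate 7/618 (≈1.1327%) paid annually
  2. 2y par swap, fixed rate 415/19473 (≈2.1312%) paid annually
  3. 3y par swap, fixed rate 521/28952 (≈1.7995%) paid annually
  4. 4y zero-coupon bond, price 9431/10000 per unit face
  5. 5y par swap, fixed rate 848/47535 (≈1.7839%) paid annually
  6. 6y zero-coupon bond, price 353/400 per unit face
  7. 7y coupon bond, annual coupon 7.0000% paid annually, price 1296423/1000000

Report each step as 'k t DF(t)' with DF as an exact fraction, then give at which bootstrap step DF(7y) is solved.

1 1 618/625
2 2 1917/2000
3 3 9479/10000
4 4 9431/10000
5 5 572/625
6 6 353/400
7 7 8429/10000
DF(7y) is solved at step 7

step 1 [1y] swap r/1=7/618: DF=(1 − 7/618·(0))/(1+7/618) = 618/625 ≈ 0.988800
step 2 [2y] swap r/1=415/19473: DF=(1 − 415/19473·(0.988800))/(1+415/19473) = 1917/2000 ≈ 0.958500
step 3 [3y] swap r/1=521/28952: DF=(1 − 521/28952·(0.988800+0.958500))/(1+521/28952) = 9479/10000 ≈ 0.947900
step 4 [4y] zero: DF = P = 9431/10000 ≈ 0.943100
step 5 [5y] swap r/1=848/47535: DF=(1 − 848/47535·(0.988800+0.958500+0.947900+0.943100))/(1+848/47535) = 572/625 ≈ 0.915200
step 6 [6y] zero: DF = P = 353/400 ≈ 0.882500
step 7 [7y] bond c/1=7/100: DF=(1296423/1000000 − 7/100·(0.988800+0.958500+0.947900+0.943100+0.915200+0.882500))/(1+7/100) = 8429/10000 ≈ 0.842900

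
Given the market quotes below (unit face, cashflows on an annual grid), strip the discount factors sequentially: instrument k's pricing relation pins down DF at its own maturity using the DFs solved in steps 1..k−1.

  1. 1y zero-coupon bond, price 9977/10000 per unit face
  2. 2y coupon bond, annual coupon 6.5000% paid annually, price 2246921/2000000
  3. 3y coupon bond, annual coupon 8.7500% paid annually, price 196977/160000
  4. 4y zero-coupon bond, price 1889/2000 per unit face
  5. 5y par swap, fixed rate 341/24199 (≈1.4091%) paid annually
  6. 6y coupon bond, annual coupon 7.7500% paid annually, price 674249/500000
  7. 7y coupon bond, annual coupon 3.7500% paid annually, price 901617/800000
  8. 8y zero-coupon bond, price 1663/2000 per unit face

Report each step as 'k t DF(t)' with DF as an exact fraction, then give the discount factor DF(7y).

step 1 [1y] zero: DF = P = 9977/10000 ≈ 0.997700
step 2 [2y] bond c/1=13/200: DF=(2246921/2000000 − 13/200·(0.997700))/(1+13/200) = 497/500 ≈ 0.994000
step 3 [3y] bond c/1=7/80: DF=(196977/160000 − 7/80·(0.997700+0.994000))/(1+7/80) = 4859/5000 ≈ 0.971800
step 4 [4y] zero: DF = P = 1889/2000 ≈ 0.944500
step 5 [5y] swap r/1=341/24199: DF=(1 − 341/24199·(0.997700+0.994000+0.971800+0.944500))/(1+341/24199) = 4659/5000 ≈ 0.931800
step 6 [6y] bond c/1=31/400: DF=(674249/500000 − 31/400·(0.997700+0.994000+0.971800+0.944500+0.931800))/(1+31/400) = 4517/5000 ≈ 0.903400
step 7 [7y] bond c/1=3/80: DF=(901617/800000 − 3/80·(0.997700+0.994000+0.971800+0.944500+0.931800+0.903400))/(1+3/80) = 8787/10000 ≈ 0.878700
step 8 [8y] zero: DF = P = 1663/2000 ≈ 0.831500

1 1 9977/10000
2 2 497/500
3 3 4859/5000
4 4 1889/2000
5 5 4659/5000
6 6 4517/5000
7 7 8787/10000
8 8 1663/2000
DF(7y) = 8787/10000 ≈ 0.878700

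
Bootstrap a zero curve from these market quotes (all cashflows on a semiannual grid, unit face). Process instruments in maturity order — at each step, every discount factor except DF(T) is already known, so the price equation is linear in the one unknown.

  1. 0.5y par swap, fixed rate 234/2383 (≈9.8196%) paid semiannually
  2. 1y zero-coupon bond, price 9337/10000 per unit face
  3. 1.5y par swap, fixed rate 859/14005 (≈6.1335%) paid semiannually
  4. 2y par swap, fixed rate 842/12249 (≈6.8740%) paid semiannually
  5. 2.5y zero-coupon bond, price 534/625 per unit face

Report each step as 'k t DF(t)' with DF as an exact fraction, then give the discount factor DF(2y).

1 1/2 2383/2500
2 1 9337/10000
3 3/2 9141/10000
4 2 8737/10000
5 5/2 534/625
DF(2y) = 8737/10000 ≈ 0.873700

step 1 [0.5y] swap r/2=117/2383: DF=(1 − 117/2383·(0))/(1+117/2383) = 2383/2500 ≈ 0.953200
step 2 [1y] zero: DF = P = 9337/10000 ≈ 0.933700
step 3 [1.5y] swap r/2=859/28010: DF=(1 − 859/28010·(0.953200+0.933700))/(1+859/28010) = 9141/10000 ≈ 0.914100
step 4 [2y] swap r/2=421/12249: DF=(1 − 421/12249·(0.953200+0.933700+0.914100))/(1+421/12249) = 8737/10000 ≈ 0.873700
step 5 [2.5y] zero: DF = P = 534/625 ≈ 0.854400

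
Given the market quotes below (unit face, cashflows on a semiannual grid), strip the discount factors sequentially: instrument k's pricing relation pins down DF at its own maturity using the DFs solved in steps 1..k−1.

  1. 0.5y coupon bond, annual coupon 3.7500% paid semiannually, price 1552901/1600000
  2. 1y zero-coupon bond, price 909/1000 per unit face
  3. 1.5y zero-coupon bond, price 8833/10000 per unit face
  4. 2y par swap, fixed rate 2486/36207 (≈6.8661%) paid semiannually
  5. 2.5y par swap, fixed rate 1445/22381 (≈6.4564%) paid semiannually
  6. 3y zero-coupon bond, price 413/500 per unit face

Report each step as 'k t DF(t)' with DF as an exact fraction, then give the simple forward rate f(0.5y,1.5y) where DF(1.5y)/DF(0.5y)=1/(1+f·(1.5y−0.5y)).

step 1 [0.5y] bond c/2=3/160: DF=(1552901/1600000 − 3/160·(0))/(1+3/160) = 9527/10000 ≈ 0.952700
step 2 [1y] zero: DF = P = 909/1000 ≈ 0.909000
step 3 [1.5y] zero: DF = P = 8833/10000 ≈ 0.883300
step 4 [2y] swap r/2=1243/36207: DF=(1 − 1243/36207·(0.952700+0.909000+0.883300))/(1+1243/36207) = 8757/10000 ≈ 0.875700
step 5 [2.5y] swap r/2=1445/44762: DF=(1 − 1445/44762·(0.952700+0.909000+0.883300+0.875700))/(1+1445/44762) = 1711/2000 ≈ 0.855500
step 6 [3y] zero: DF = P = 413/500 ≈ 0.826000

1 1/2 9527/10000
2 1 909/1000
3 3/2 8833/10000
4 2 8757/10000
5 5/2 1711/2000
6 3 413/500
f(0.5y,1.5y) = ((9527/10000)/(8833/10000) − 1)/(1) = 694/8833 ≈ 7.8569%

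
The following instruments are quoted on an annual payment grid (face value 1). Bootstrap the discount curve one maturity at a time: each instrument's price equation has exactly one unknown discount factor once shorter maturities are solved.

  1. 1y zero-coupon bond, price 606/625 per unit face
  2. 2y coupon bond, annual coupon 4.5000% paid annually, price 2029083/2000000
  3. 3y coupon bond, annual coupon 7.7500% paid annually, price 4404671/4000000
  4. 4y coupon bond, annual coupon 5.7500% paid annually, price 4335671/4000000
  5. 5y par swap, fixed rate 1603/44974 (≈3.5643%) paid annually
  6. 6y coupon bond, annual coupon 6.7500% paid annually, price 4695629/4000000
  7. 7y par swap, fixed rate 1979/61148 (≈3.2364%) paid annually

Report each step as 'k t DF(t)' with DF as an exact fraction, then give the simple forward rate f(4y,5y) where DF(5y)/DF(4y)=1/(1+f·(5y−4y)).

step 1 [1y] zero: DF = P = 606/625 ≈ 0.969600
step 2 [2y] bond c/1=9/200: DF=(2029083/2000000 − 9/200·(0.969600))/(1+9/200) = 9291/10000 ≈ 0.929100
step 3 [3y] bond c/1=31/400: DF=(4404671/4000000 − 31/400·(0.969600+0.929100))/(1+31/400) = 4427/5000 ≈ 0.885400
step 4 [4y] bond c/1=23/400: DF=(4335671/4000000 − 23/400·(0.969600+0.929100+0.885400))/(1+23/400) = 546/625 ≈ 0.873600
step 5 [5y] swap r/1=1603/44974: DF=(1 − 1603/44974·(0.969600+0.929100+0.885400+0.873600))/(1+1603/44974) = 8397/10000 ≈ 0.839700
step 6 [6y] bond c/1=27/400: DF=(4695629/4000000 − 27/400·(0.969600+0.929100+0.885400+0.873600+0.839700))/(1+27/400) = 8153/10000 ≈ 0.815300
step 7 [7y] swap r/1=1979/61148: DF=(1 − 1979/61148·(0.969600+0.929100+0.885400+0.873600+0.839700+0.815300))/(1+1979/61148) = 8021/10000 ≈ 0.802100

1 1 606/625
2 2 9291/10000
3 3 4427/5000
4 4 546/625
5 5 8397/10000
6 6 8153/10000
7 7 8021/10000
f(4y,5y) = ((546/625)/(8397/10000) − 1)/(1) = 113/2799 ≈ 4.0372%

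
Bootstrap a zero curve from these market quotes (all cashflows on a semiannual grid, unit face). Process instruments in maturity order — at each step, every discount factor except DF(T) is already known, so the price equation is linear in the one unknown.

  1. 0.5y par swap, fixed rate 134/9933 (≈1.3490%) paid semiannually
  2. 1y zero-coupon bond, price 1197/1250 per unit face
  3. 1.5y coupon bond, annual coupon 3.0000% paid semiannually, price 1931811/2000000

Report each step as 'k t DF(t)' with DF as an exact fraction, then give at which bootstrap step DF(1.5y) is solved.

1 1/2 9933/10000
2 1 1197/1250
3 3/2 2307/2500
DF(1.5y) is solved at step 3

step 1 [0.5y] swap r/2=67/9933: DF=(1 − 67/9933·(0))/(1+67/9933) = 9933/10000 ≈ 0.993300
step 2 [1y] zero: DF = P = 1197/1250 ≈ 0.957600
step 3 [1.5y] bond c/2=3/200: DF=(1931811/2000000 − 3/200·(0.993300+0.957600))/(1+3/200) = 2307/2500 ≈ 0.922800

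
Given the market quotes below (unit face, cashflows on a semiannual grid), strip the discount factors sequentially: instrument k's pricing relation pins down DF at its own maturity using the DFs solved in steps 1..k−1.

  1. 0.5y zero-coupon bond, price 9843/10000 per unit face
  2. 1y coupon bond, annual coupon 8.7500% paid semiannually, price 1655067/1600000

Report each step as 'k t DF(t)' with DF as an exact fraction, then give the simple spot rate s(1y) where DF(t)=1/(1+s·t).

step 1 [0.5y] zero: DF = P = 9843/10000 ≈ 0.984300
step 2 [1y] bond c/2=7/160: DF=(1655067/1600000 − 7/160·(0.984300))/(1+7/160) = 4749/5000 ≈ 0.949800

1 1/2 9843/10000
2 1 4749/5000
s(1y) = (1/(4749/5000) − 1)/(1) = 251/4749 ≈ 5.2853%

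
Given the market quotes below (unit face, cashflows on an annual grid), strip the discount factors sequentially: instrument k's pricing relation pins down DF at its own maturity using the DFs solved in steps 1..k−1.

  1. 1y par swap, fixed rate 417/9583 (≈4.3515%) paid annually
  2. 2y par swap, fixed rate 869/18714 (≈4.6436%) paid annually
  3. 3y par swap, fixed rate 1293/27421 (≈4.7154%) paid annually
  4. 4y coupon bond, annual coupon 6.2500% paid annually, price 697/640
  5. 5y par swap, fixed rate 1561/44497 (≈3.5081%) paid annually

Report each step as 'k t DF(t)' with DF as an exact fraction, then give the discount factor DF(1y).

step 1 [1y] swap r/1=417/9583: DF=(1 − 417/9583·(0))/(1+417/9583) = 9583/10000 ≈ 0.958300
step 2 [2y] swap r/1=869/18714: DF=(1 − 869/18714·(0.958300))/(1+869/18714) = 9131/10000 ≈ 0.913100
step 3 [3y] swap r/1=1293/27421: DF=(1 − 1293/27421·(0.958300+0.913100))/(1+1293/27421) = 8707/10000 ≈ 0.870700
step 4 [4y] bond c/1=1/16: DF=(697/640 − 1/16·(0.958300+0.913100+0.870700))/(1+1/16) = 8637/10000 ≈ 0.863700
step 5 [5y] swap r/1=1561/44497: DF=(1 − 1561/44497·(0.958300+0.913100+0.870700+0.863700))/(1+1561/44497) = 8439/10000 ≈ 0.843900

1 1 9583/10000
2 2 9131/10000
3 3 8707/10000
4 4 8637/10000
5 5 8439/10000
DF(1y) = 9583/10000 ≈ 0.958300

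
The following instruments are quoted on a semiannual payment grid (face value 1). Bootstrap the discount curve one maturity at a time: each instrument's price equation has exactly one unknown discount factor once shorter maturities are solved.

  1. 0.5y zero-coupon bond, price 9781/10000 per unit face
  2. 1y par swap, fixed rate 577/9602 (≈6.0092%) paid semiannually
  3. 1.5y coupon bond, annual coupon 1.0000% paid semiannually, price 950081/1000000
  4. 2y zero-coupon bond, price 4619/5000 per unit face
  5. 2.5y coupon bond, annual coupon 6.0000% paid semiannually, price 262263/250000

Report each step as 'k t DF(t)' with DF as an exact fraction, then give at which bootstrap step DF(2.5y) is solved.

step 1 [0.5y] zero: DF = P = 9781/10000 ≈ 0.978100
step 2 [1y] swap r/2=577/19204: DF=(1 − 577/19204·(0.978100))/(1+577/19204) = 9423/10000 ≈ 0.942300
step 3 [1.5y] bond c/2=1/200: DF=(950081/1000000 − 1/200·(0.978100+0.942300))/(1+1/200) = 4679/5000 ≈ 0.935800
step 4 [2y] zero: DF = P = 4619/5000 ≈ 0.923800
step 5 [2.5y] bond c/2=3/100: DF=(262263/250000 − 3/100·(0.978100+0.942300+0.935800+0.923800))/(1+3/100) = 2271/2500 ≈ 0.908400

1 1/2 9781/10000
2 1 9423/10000
3 3/2 4679/5000
4 2 4619/5000
5 5/2 2271/2500
DF(2.5y) is solved at step 5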